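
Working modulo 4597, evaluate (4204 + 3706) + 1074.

4387

4204 + 3706 = 7910 ≡ 3313 (mod 4597)
3313 + 1074 = 4387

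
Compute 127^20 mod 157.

By square-and-multiply:
127^1 ≡ 127 (mod 157)
127^2 ≡ 127^2 = 16129 ≡ 115 (mod 157)
127^4 ≡ 115^2 = 13225 ≡ 37 (mod 157)
127^8 ≡ 37^2 = 1369 ≡ 113 (mod 157)
127^16 ≡ 113^2 = 12769 ≡ 52 (mod 157)
127^20 = 127^16 * 127^4 ≡ 52 * 37 (mod 157).
52 * 37 = 1924 ≡ 40 (mod 157).

40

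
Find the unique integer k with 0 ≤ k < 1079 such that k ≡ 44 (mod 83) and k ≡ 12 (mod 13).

376

83⁻¹ mod 13: 83·8 ≡ 1 (mod 13), so 83⁻¹ ≡ 8.
k = 44 + 83·((12 − 44)·8 mod 13) = 44 + 83·4 = 376.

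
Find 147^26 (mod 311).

273

By square-and-multiply:
26 in binary is 11010, i.e. 26 = 16 + 8 + 2.
147^1 ≡ 147 (mod 311)
147^2 ≡ 147^2 = 21609 ≡ 150 (mod 311)
147^4 ≡ 150^2 = 22500 ≡ 108 (mod 311)
147^8 ≡ 108^2 = 11664 ≡ 157 (mod 311)
147^16 ≡ 157^2 = 24649 ≡ 80 (mod 311)
147^26 = 147^16 · 147^8 · 147^2 ≡ 80 · 157 · 150 (mod 311).
Accumulate the product:
80 · 157 = 12560 ≡ 120
120 · 150 = 18000 ≡ 273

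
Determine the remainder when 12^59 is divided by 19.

By square-and-multiply:
12^1 ≡ 12 (mod 19)
12^2 ≡ 12^2 = 144 ≡ 11 (mod 19)
12^4 ≡ 11^2 = 121 ≡ 7 (mod 19)
12^8 ≡ 7^2 = 49 ≡ 11 (mod 19)
12^16 ≡ 11^2 = 121 ≡ 7 (mod 19)
12^32 ≡ 7^2 = 49 ≡ 11 (mod 19)
12^59 = 12^32 · 12^16 · 12^8 · 12^2 · 12^1 ≡ 11 · 7 · 11 · 11 · 12 (mod 19).
Accumulate the product:
11 · 7 = 77 ≡ 1
1 · 11 = 11
11 · 11 = 121 ≡ 7
7 · 12 = 84 ≡ 8

8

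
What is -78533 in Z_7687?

-78533 = -11·7687 + 6024, so -78533 ≡ 6024 (mod 7687).

6024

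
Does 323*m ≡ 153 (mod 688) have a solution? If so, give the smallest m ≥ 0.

435

gcd(323, 688) = 1, so a unique solution mod 688 exists.
323⁻¹ ≡ 475 (mod 688).
m ≡ 475*153 ≡ 435 (mod 688).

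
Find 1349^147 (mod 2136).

917

By square-and-multiply:
147 in binary is 10010011, i.e. 147 = 128 + 16 + 2 + 1.
1349^1 ≡ 1349 (mod 2136)
1349^2 ≡ 1349^2 = 1819801 ≡ 2065 (mod 2136)
1349^4 ≡ 2065^2 = 4264225 ≡ 769 (mod 2136)
1349^8 ≡ 769^2 = 591361 ≡ 1825 (mod 2136)
1349^16 ≡ 1825^2 = 3330625 ≡ 601 (mod 2136)
1349^32 ≡ 601^2 = 361201 ≡ 217 (mod 2136)
1349^64 ≡ 217^2 = 47089 ≡ 97 (mod 2136)
1349^128 ≡ 97^2 = 9409 ≡ 865 (mod 2136)
1349^147 = 1349^128 * 1349^16 * 1349^2 * 1349^1 ≡ 865 * 601 * 2065 * 1349 (mod 2136).
Accumulate the product:
865 * 601 = 519865 ≡ 817
817 * 2065 = 1687105 ≡ 1801
1801 * 1349 = 2429549 ≡ 917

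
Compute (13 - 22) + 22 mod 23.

13 - 22 = -9 ≡ 14 (mod 23)
14 + 22 = 36 ≡ 13 (mod 23)

13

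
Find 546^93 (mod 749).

Using repeated squaring:
93 in binary is 1011101, i.e. 93 = 64 + 16 + 8 + 4 + 1.
546^1 ≡ 546 (mod 749)
546^2 ≡ 546^2 = 298116 ≡ 14 (mod 749)
546^4 ≡ 14^2 = 196 (mod 749)
546^8 ≡ 196^2 = 38416 ≡ 217 (mod 749)
546^16 ≡ 217^2 = 47089 ≡ 651 (mod 749)
546^32 ≡ 651^2 = 423801 ≡ 616 (mod 749)
546^64 ≡ 616^2 = 379456 ≡ 462 (mod 749)
546^93 = 546^64 × 546^16 × 546^8 × 546^4 × 546^1 ≡ 462 × 651 × 217 × 196 × 546 (mod 749).
Accumulate the product:
462 × 651 = 300762 ≡ 413
413 × 217 = 89621 ≡ 490
490 × 196 = 96040 ≡ 168
168 × 546 = 91728 ≡ 350

350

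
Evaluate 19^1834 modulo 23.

9

Compute successive squares:
1834 in binary is 11100101010, i.e. 1834 = 1024 + 512 + 256 + 32 + 8 + 2.
19^1 ≡ 19 (mod 23)
19^2 ≡ 19^2 = 361 ≡ 16 (mod 23)
19^4 ≡ 16^2 = 256 ≡ 3 (mod 23)
19^8 ≡ 3^2 = 9 (mod 23)
19^16 ≡ 9^2 = 81 ≡ 12 (mod 23)
19^32 ≡ 12^2 = 144 ≡ 6 (mod 23)
19^64 ≡ 6^2 = 36 ≡ 13 (mod 23)
19^128 ≡ 13^2 = 169 ≡ 8 (mod 23)
19^256 ≡ 8^2 = 64 ≡ 18 (mod 23)
19^512 ≡ 18^2 = 324 ≡ 2 (mod 23)
19^1024 ≡ 2^2 = 4 (mod 23)
19^1834 = 19^1024 · 19^512 · 19^256 · 19^32 · 19^8 · 19^2 ≡ 4 · 2 · 18 · 6 · 9 · 16 (mod 23).
Accumulate the product:
4 · 2 = 8
8 · 18 = 144 ≡ 6
6 · 6 = 36 ≡ 13
13 · 9 = 117 ≡ 2
2 · 16 = 32 ≡ 9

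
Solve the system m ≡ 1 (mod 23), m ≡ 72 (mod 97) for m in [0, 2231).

1818

23⁻¹ mod 97: 23*38 ≡ 1 (mod 97), so 23⁻¹ ≡ 38.
m = 1 + 23*((72 − 1)*38 mod 97) = 1 + 23*79 = 1818.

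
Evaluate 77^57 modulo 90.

17

77^1 ≡ 77 (mod 90)
77^2 ≡ 77^2 = 5929 ≡ 79 (mod 90)
77^4 ≡ 79^2 = 6241 ≡ 31 (mod 90)
77^8 ≡ 31^2 = 961 ≡ 61 (mod 90)
77^16 ≡ 61^2 = 3721 ≡ 31 (mod 90)
77^32 ≡ 31^2 = 961 ≡ 61 (mod 90)
77^57 = 77^32 × 77^16 × 77^8 × 77^1 ≡ 61 × 31 × 61 × 77 (mod 90).
Accumulate the product:
61 × 31 = 1891 ≡ 1
1 × 61 = 61
61 × 77 = 4697 ≡ 17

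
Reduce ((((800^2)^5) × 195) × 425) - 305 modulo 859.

(800)^2 ≡ 45 (mod 859)
(45)^5 ≡ 322 (mod 859)
322 × 195 = 62790 ≡ 83 (mod 859)
83 × 425 = 35275 ≡ 56 (mod 859)
56 - 305 = -249 ≡ 610 (mod 859)

610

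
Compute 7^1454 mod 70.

49

Compute successive squares:
1454 in binary is 10110101110, i.e. 1454 = 1024 + 256 + 128 + 32 + 8 + 4 + 2.
7^1 ≡ 7 (mod 70)
7^2 ≡ 7^2 = 49 (mod 70)
7^4 ≡ 49^2 = 2401 ≡ 21 (mod 70)
7^8 ≡ 21^2 = 441 ≡ 21 (mod 70)
7^16 ≡ 21^2 = 441 ≡ 21 (mod 70)
7^32 ≡ 21^2 = 441 ≡ 21 (mod 70)
7^64 ≡ 21^2 = 441 ≡ 21 (mod 70)
7^128 ≡ 21^2 = 441 ≡ 21 (mod 70)
7^256 ≡ 21^2 = 441 ≡ 21 (mod 70)
7^512 ≡ 21^2 = 441 ≡ 21 (mod 70)
7^1024 ≡ 21^2 = 441 ≡ 21 (mod 70)
7^1454 = 7^1024 × 7^256 × 7^128 × 7^32 × 7^8 × 7^4 × 7^2 ≡ 21 × 21 × 21 × 21 × 21 × 21 × 49 (mod 70).
Accumulate the product:
21 × 21 = 441 ≡ 21
21 × 21 = 441 ≡ 21
21 × 21 = 441 ≡ 21
21 × 21 = 441 ≡ 21
21 × 21 = 441 ≡ 21
21 × 49 = 1029 ≡ 49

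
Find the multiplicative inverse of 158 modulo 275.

47

Apply the Euclidean algorithm and back-substitute:
275 = 1*158 + 117
158 = 1*117 + 41
117 = 2*41 + 35
41 = 1*35 + 6
35 = 5*6 + 5
6 = 1*5 + 1
5 = 5*1 + 0
gcd(158, 275) = 1, so the inverse exists.
Back-substitute for 1:
1 = 1*6 − 1*5
  = −1*35 + 6*6
  = 6*41 − 7*35
  = −7*117 + 20*41
  = 20*158 − 27*117
  = −27*275 + 47*158
So 158⁻¹ ≡ 47 (mod 275).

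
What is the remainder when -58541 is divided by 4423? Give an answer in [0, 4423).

3381

-58541 = -14*4423 + 3381, so -58541 ≡ 3381 (mod 4423).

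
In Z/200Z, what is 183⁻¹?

47

Run the extended Euclidean algorithm:
200 = 1*183 + 17
183 = 10*17 + 13
17 = 1*13 + 4
13 = 3*4 + 1
4 = 4*1 + 0
gcd(183, 200) = 1, so the inverse exists.
Bézout: 1 = −43*200 + 47*183.
So 183⁻¹ ≡ 47 (mod 200).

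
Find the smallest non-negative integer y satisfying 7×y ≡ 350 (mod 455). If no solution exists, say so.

gcd(7, 455) = 7, and 7 | 350, so solutions exist.
Divide through by 7: 1×y ≡ 50 (mod 65).
1⁻¹ ≡ 1 (mod 65).
y ≡ 1×50 ≡ 50 (mod 65).
The smallest non-negative solution is y = 50.

50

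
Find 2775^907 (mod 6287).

2467

Compute successive squares:
907 in binary is 1110001011, i.e. 907 = 512 + 256 + 128 + 8 + 2 + 1.
2775^1 ≡ 2775 (mod 6287)
2775^2 ≡ 2775^2 = 7700625 ≡ 5337 (mod 6287)
2775^4 ≡ 5337^2 = 28483569 ≡ 3459 (mod 6287)
2775^8 ≡ 3459^2 = 11964681 ≡ 520 (mod 6287)
2775^16 ≡ 520^2 = 270400 ≡ 59 (mod 6287)
2775^32 ≡ 59^2 = 3481 (mod 6287)
2775^64 ≡ 3481^2 = 12117361 ≡ 2312 (mod 6287)
2775^128 ≡ 2312^2 = 5345344 ≡ 1394 (mod 6287)
2775^256 ≡ 1394^2 = 1943236 ≡ 553 (mod 6287)
2775^512 ≡ 553^2 = 305809 ≡ 4033 (mod 6287)
2775^907 = 2775^512 · 2775^256 · 2775^128 · 2775^8 · 2775^2 · 2775^1 ≡ 4033 · 553 · 1394 · 520 · 5337 · 2775 (mod 6287).
Accumulate the product:
4033 · 553 = 2230249 ≡ 4651
4651 · 1394 = 6483494 ≡ 1597
1597 · 520 = 830440 ≡ 556
556 · 5337 = 2967372 ≡ 6195
6195 · 2775 = 17191125 ≡ 2467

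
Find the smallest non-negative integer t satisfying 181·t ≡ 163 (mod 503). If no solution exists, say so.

226

gcd(181, 503) = 1, so a unique solution mod 503 exists.
181⁻¹ ≡ 239 (mod 503).
t ≡ 239·163 ≡ 226 (mod 503).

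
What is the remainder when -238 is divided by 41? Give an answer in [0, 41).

-238 = -6*41 + 8, so -238 ≡ 8 (mod 41).

8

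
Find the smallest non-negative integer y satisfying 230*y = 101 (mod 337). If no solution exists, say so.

40

gcd(230, 337) = 1, so a unique solution mod 337 exists.
230⁻¹ ≡ 274 (mod 337).
y ≡ 274*101 ≡ 40 (mod 337).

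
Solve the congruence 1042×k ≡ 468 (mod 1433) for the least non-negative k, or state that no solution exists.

292

gcd(1042, 1433) = 1, so a unique solution mod 1433 exists.
1042⁻¹ ≡ 711 (mod 1433).
k ≡ 711×468 ≡ 292 (mod 1433).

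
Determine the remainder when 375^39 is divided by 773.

39 in binary is 100111, i.e. 39 = 32 + 4 + 2 + 1.
375^1 ≡ 375 (mod 773)
375^2 ≡ 375^2 = 140625 ≡ 712 (mod 773)
375^4 ≡ 712^2 = 506944 ≡ 629 (mod 773)
375^8 ≡ 629^2 = 395641 ≡ 638 (mod 773)
375^16 ≡ 638^2 = 407044 ≡ 446 (mod 773)
375^32 ≡ 446^2 = 198916 ≡ 255 (mod 773)
375^39 = 375^32 × 375^4 × 375^2 × 375^1 ≡ 255 × 629 × 712 × 375 (mod 773).
Accumulate the product:
255 × 629 = 160395 ≡ 384
384 × 712 = 273408 ≡ 539
539 × 375 = 202125 ≡ 372

372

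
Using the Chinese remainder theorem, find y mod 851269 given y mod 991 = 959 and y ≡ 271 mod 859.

991⁻¹ mod 859: 991*423 ≡ 1 (mod 859), so 991⁻¹ ≡ 423.
y = 959 + 991*((271 − 959)*423 mod 859) = 959 + 991*177 = 176366.
Check: 176366 mod 991 = 959, 176366 mod 859 = 271. ✓

176366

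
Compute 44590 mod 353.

44590 = 126·353 + 112, so 44590 ≡ 112 (mod 353).

112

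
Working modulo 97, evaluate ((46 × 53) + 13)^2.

94

46 × 53 = 2438 ≡ 13 (mod 97)
13 + 13 = 26
(26)^2 ≡ 94 (mod 97)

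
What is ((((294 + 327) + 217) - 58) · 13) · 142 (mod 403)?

364

294 + 327 = 621 ≡ 218 (mod 403)
218 + 217 = 435 ≡ 32 (mod 403)
32 - 58 = -26 ≡ 377 (mod 403)
377 · 13 = 4901 ≡ 65 (mod 403)
65 · 142 = 9230 ≡ 364 (mod 403)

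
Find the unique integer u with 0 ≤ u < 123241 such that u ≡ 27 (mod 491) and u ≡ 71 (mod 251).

491⁻¹ mod 251: 491·114 ≡ 1 (mod 251), so 491⁻¹ ≡ 114.
u = 27 + 491·((71 − 27)·114 mod 251) = 27 + 491·247 = 121304.
Check: 121304 mod 491 = 27, 121304 mod 251 = 71. ✓

121304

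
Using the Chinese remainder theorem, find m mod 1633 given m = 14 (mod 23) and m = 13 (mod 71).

23⁻¹ mod 71: 23×34 ≡ 1 (mod 71), so 23⁻¹ ≡ 34.
m = 14 + 23×((13 − 14)×34 mod 71) = 14 + 23×37 = 865.

865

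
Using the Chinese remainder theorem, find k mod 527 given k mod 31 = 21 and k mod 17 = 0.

238

31⁻¹ mod 17: 31·11 ≡ 1 (mod 17), so 31⁻¹ ≡ 11.
k = 21 + 31·((0 − 21)·11 mod 17) = 21 + 31·7 = 238.
Check: 238 mod 31 = 21, 238 mod 17 = 0. ✓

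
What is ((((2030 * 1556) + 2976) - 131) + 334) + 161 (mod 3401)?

2491

2030 * 1556 = 3158680 ≡ 2552 (mod 3401)
2552 + 2976 = 5528 ≡ 2127 (mod 3401)
2127 - 131 = 1996
1996 + 334 = 2330
2330 + 161 = 2491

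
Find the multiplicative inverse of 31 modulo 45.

Run the extended Euclidean algorithm:
45 = 1×31 + 14
31 = 2×14 + 3
14 = 4×3 + 2
3 = 1×2 + 1
2 = 2×1 + 0
gcd(31, 45) = 1, so the inverse exists.
Back-substitute for 1:
1 = 1×3 − 1×2
  = −1×14 + 5×3
  = 5×31 − 11×14
  = −11×45 + 16×31
So 31⁻¹ ≡ 16 (mod 45).

16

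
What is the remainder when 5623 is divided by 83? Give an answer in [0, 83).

62

5623 = 67*83 + 62, so 5623 ≡ 62 (mod 83).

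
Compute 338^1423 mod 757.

By square-and-multiply:
338^1 ≡ 338 (mod 757)
338^2 ≡ 338^2 = 114244 ≡ 694 (mod 757)
338^4 ≡ 694^2 = 481636 ≡ 184 (mod 757)
338^8 ≡ 184^2 = 33856 ≡ 548 (mod 757)
338^16 ≡ 548^2 = 300304 ≡ 532 (mod 757)
338^32 ≡ 532^2 = 283024 ≡ 663 (mod 757)
338^64 ≡ 663^2 = 439569 ≡ 509 (mod 757)
338^128 ≡ 509^2 = 259081 ≡ 187 (mod 757)
338^256 ≡ 187^2 = 34969 ≡ 147 (mod 757)
338^512 ≡ 147^2 = 21609 ≡ 413 (mod 757)
338^1024 ≡ 413^2 = 170569 ≡ 244 (mod 757)
338^1423 = 338^1024 × 338^256 × 338^128 × 338^8 × 338^4 × 338^2 × 338^1 ≡ 244 × 147 × 187 × 548 × 184 × 694 × 338 (mod 757).
Accumulate the product:
244 × 147 = 35868 ≡ 289
289 × 187 = 54043 ≡ 296
296 × 548 = 162208 ≡ 210
210 × 184 = 38640 ≡ 33
33 × 694 = 22902 ≡ 192
192 × 338 = 64896 ≡ 551

551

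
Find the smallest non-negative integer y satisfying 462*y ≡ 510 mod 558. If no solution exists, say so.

gcd(462, 558) = 6, and 6 | 510, so solutions exist.
Divide through by 6: 77*y mod 93 = 85.
77⁻¹ ≡ 29 (mod 93).
y ≡ 29*85 ≡ 47 (mod 93).
The smallest non-negative solution is y = 47.

47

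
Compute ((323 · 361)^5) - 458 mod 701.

323 · 361 = 116603 ≡ 237 (mod 701)
(237)^5 ≡ 700 (mod 701)
700 - 458 = 242

242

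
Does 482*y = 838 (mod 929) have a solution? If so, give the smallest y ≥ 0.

gcd(482, 929) = 1, so a unique solution mod 929 exists.
482⁻¹ ≡ 584 (mod 929).
y ≡ 584*838 ≡ 738 (mod 929).

738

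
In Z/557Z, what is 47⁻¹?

320

By the extended Euclidean algorithm:
557 = 11*47 + 40
47 = 1*40 + 7
40 = 5*7 + 5
7 = 1*5 + 2
5 = 2*2 + 1
2 = 2*1 + 0
gcd(47, 557) = 1, so the inverse exists.
Bézout: 1 = 20*557 − 237*47.
So 47⁻¹ ≡ −237 ≡ 320 (mod 557).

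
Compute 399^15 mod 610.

499

15 in binary is 1111, i.e. 15 = 8 + 4 + 2 + 1.
399^1 ≡ 399 (mod 610)
399^2 ≡ 399^2 = 159201 ≡ 601 (mod 610)
399^4 ≡ 601^2 = 361201 ≡ 81 (mod 610)
399^8 ≡ 81^2 = 6561 ≡ 461 (mod 610)
399^15 = 399^8 × 399^4 × 399^2 × 399^1 ≡ 461 × 81 × 601 × 399 (mod 610).
Accumulate the product:
461 × 81 = 37341 ≡ 131
131 × 601 = 78731 ≡ 41
41 × 399 = 16359 ≡ 499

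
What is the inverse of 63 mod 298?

By the extended Euclidean algorithm:
298 = 4×63 + 46
63 = 1×46 + 17
46 = 2×17 + 12
17 = 1×12 + 5
12 = 2×5 + 2
5 = 2×2 + 1
2 = 2×1 + 0
gcd(63, 298) = 1, so the inverse exists.
Back-substitute for 1:
1 = 1×5 − 2×2
  = −2×12 + 5×5
  = 5×17 − 7×12
  = −7×46 + 19×17
  = 19×63 − 26×46
  = −26×298 + 123×63
So 63⁻¹ ≡ 123 (mod 298).

123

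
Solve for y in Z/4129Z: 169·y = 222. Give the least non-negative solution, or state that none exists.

gcd(169, 4129) = 1, so a unique solution mod 4129 exists.
169⁻¹ ≡ 3054 (mod 4129).
y ≡ 3054·222 ≡ 832 (mod 4129).

832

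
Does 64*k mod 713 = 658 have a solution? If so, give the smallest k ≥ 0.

gcd(64, 713) = 1, so a unique solution mod 713 exists.
64⁻¹ ≡ 78 (mod 713).
k ≡ 78*658 ≡ 701 (mod 713).

701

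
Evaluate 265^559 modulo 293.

288

265^1 ≡ 265 (mod 293)
265^2 ≡ 265^2 = 70225 ≡ 198 (mod 293)
265^4 ≡ 198^2 = 39204 ≡ 235 (mod 293)
265^8 ≡ 235^2 = 55225 ≡ 141 (mod 293)
265^16 ≡ 141^2 = 19881 ≡ 250 (mod 293)
265^32 ≡ 250^2 = 62500 ≡ 91 (mod 293)
265^64 ≡ 91^2 = 8281 ≡ 77 (mod 293)
265^128 ≡ 77^2 = 5929 ≡ 69 (mod 293)
265^256 ≡ 69^2 = 4761 ≡ 73 (mod 293)
265^512 ≡ 73^2 = 5329 ≡ 55 (mod 293)
265^559 = 265^512 · 265^32 · 265^8 · 265^4 · 265^2 · 265^1 ≡ 55 · 91 · 141 · 235 · 198 · 265 (mod 293).
Accumulate the product:
55 · 91 = 5005 ≡ 24
24 · 141 = 3384 ≡ 161
161 · 235 = 37835 ≡ 38
38 · 198 = 7524 ≡ 199
199 · 265 = 52735 ≡ 288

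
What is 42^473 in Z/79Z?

31

By square-and-multiply:
42^1 ≡ 42 (mod 79)
42^2 ≡ 42^2 = 1764 ≡ 26 (mod 79)
42^4 ≡ 26^2 = 676 ≡ 44 (mod 79)
42^8 ≡ 44^2 = 1936 ≡ 40 (mod 79)
42^16 ≡ 40^2 = 1600 ≡ 20 (mod 79)
42^32 ≡ 20^2 = 400 ≡ 5 (mod 79)
42^64 ≡ 5^2 = 25 (mod 79)
42^128 ≡ 25^2 = 625 ≡ 72 (mod 79)
42^256 ≡ 72^2 = 5184 ≡ 49 (mod 79)
42^473 = 42^256 × 42^128 × 42^64 × 42^16 × 42^8 × 42^1 ≡ 49 × 72 × 25 × 20 × 40 × 42 (mod 79).
Accumulate the product:
49 × 72 = 3528 ≡ 52
52 × 25 = 1300 ≡ 36
36 × 20 = 720 ≡ 9
9 × 40 = 360 ≡ 44
44 × 42 = 1848 ≡ 31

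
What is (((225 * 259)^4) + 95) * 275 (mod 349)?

127

225 * 259 = 58275 ≡ 341 (mod 349)
(341)^4 ≡ 257 (mod 349)
257 + 95 = 352 ≡ 3 (mod 349)
3 * 275 = 825 ≡ 127 (mod 349)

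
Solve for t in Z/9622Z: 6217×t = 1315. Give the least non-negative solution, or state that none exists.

7149

gcd(6217, 9622) = 1, so a unique solution mod 9622 exists.
6217⁻¹ ≡ 503 (mod 9622).
t ≡ 503×1315 ≡ 7149 (mod 9622).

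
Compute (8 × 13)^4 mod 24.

16

8 × 13 = 104 ≡ 8 (mod 24)
(8)^4 ≡ 16 (mod 24)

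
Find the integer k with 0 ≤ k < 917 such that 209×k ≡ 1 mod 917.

Run the extended Euclidean algorithm:
917 = 4×209 + 81
209 = 2×81 + 47
81 = 1×47 + 34
47 = 1×34 + 13
34 = 2×13 + 8
13 = 1×8 + 5
8 = 1×5 + 3
5 = 1×3 + 2
3 = 1×2 + 1
2 = 2×1 + 0
gcd(209, 917) = 1, so the inverse exists.
Bézout: 1 = 80×917 − 351×209.
So 209⁻¹ ≡ −351 ≡ 566 (mod 917).

566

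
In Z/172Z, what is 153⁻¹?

9

172 = 1*153 + 19
153 = 8*19 + 1
19 = 19*1 + 0
gcd(153, 172) = 1, so the inverse exists.
Back-substitute for 1:
1 = 1*153 − 8*19
  = −8*172 + 9*153
So 153⁻¹ ≡ 9 (mod 172).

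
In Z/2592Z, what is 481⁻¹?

Apply the Euclidean algorithm and back-substitute:
2592 = 5*481 + 187
481 = 2*187 + 107
187 = 1*107 + 80
107 = 1*80 + 27
80 = 2*27 + 26
27 = 1*26 + 1
26 = 26*1 + 0
gcd(481, 2592) = 1, so the inverse exists.
Back-substitute for 1:
1 = 1*27 − 1*26
  = −1*80 + 3*27
  = 3*107 − 4*80
  = −4*187 + 7*107
  = 7*481 − 18*187
  = −18*2592 + 97*481
So 481⁻¹ ≡ 97 (mod 2592).

97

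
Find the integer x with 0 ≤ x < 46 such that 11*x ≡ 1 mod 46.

Run the extended Euclidean algorithm:
46 = 4*11 + 2
11 = 5*2 + 1
2 = 2*1 + 0
gcd(11, 46) = 1, so the inverse exists.
Back-substitute for 1:
1 = 1*11 − 5*2
  = −5*46 + 21*11
So 11⁻¹ ≡ 21 (mod 46).

21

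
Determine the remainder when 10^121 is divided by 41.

Using repeated squaring:
121 in binary is 1111001, i.e. 121 = 64 + 32 + 16 + 8 + 1.
10^1 ≡ 10 (mod 41)
10^2 ≡ 10^2 = 100 ≡ 18 (mod 41)
10^4 ≡ 18^2 = 324 ≡ 37 (mod 41)
10^8 ≡ 37^2 = 1369 ≡ 16 (mod 41)
10^16 ≡ 16^2 = 256 ≡ 10 (mod 41)
10^32 ≡ 10^2 = 100 ≡ 18 (mod 41)
10^64 ≡ 18^2 = 324 ≡ 37 (mod 41)
10^121 = 10^64 × 10^32 × 10^16 × 10^8 × 10^1 ≡ 37 × 18 × 10 × 16 × 10 (mod 41).
Accumulate the product:
37 × 18 = 666 ≡ 10
10 × 10 = 100 ≡ 18
18 × 16 = 288 ≡ 1
1 × 10 = 10

10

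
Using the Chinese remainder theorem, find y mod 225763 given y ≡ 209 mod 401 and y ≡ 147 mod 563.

401⁻¹ mod 563: 401*351 ≡ 1 (mod 563), so 401⁻¹ ≡ 351.
y = 209 + 401*((147 − 209)*351 mod 563) = 209 + 401*195 = 78404.
Check: 78404 mod 401 = 209, 78404 mod 563 = 147. ✓

78404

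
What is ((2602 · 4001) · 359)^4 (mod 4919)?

3015

2602 · 4001 = 10410602 ≡ 1998 (mod 4919)
1998 · 359 = 717282 ≡ 4027 (mod 4919)
(4027)^4 ≡ 3015 (mod 4919)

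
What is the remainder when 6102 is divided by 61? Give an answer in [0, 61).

6102 = 100*61 + 2, so 6102 ≡ 2 (mod 61).

2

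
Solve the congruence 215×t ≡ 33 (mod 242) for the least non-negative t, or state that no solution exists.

187

gcd(215, 242) = 1, so a unique solution mod 242 exists.
215⁻¹ ≡ 233 (mod 242).
t ≡ 233×33 ≡ 187 (mod 242).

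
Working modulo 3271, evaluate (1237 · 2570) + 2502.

2180

1237 · 2570 = 3179090 ≡ 2949 (mod 3271)
2949 + 2502 = 5451 ≡ 2180 (mod 3271)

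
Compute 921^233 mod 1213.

1124

Using repeated squaring:
233 in binary is 11101001, i.e. 233 = 128 + 64 + 32 + 8 + 1.
921^1 ≡ 921 (mod 1213)
921^2 ≡ 921^2 = 848241 ≡ 354 (mod 1213)
921^4 ≡ 354^2 = 125316 ≡ 377 (mod 1213)
921^8 ≡ 377^2 = 142129 ≡ 208 (mod 1213)
921^16 ≡ 208^2 = 43264 ≡ 809 (mod 1213)
921^32 ≡ 809^2 = 654481 ≡ 674 (mod 1213)
921^64 ≡ 674^2 = 454276 ≡ 614 (mod 1213)
921^128 ≡ 614^2 = 376996 ≡ 966 (mod 1213)
921^233 = 921^128 · 921^64 · 921^32 · 921^8 · 921^1 ≡ 966 · 614 · 674 · 208 · 921 (mod 1213).
Accumulate the product:
966 · 614 = 593124 ≡ 1180
1180 · 674 = 795320 ≡ 805
805 · 208 = 167440 ≡ 46
46 · 921 = 42366 ≡ 1124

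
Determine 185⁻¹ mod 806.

61

Run the extended Euclidean algorithm:
806 = 4*185 + 66
185 = 2*66 + 53
66 = 1*53 + 13
53 = 4*13 + 1
13 = 13*1 + 0
gcd(185, 806) = 1, so the inverse exists.
Back-substitute for 1:
1 = 1*53 − 4*13
  = −4*66 + 5*53
  = 5*185 − 14*66
  = −14*806 + 61*185
So 185⁻¹ ≡ 61 (mod 806).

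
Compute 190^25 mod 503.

289

Using repeated squaring:
25 in binary is 11001, i.e. 25 = 16 + 8 + 1.
190^1 ≡ 190 (mod 503)
190^2 ≡ 190^2 = 36100 ≡ 387 (mod 503)
190^4 ≡ 387^2 = 149769 ≡ 378 (mod 503)
190^8 ≡ 378^2 = 142884 ≡ 32 (mod 503)
190^16 ≡ 32^2 = 1024 ≡ 18 (mod 503)
190^25 = 190^16 * 190^8 * 190^1 ≡ 18 * 32 * 190 (mod 503).
Accumulate the product:
18 * 32 = 576 ≡ 73
73 * 190 = 13870 ≡ 289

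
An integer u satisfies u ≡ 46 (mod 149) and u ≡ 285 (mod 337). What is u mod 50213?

18820

149⁻¹ mod 337: 149*95 ≡ 1 (mod 337), so 149⁻¹ ≡ 95.
u = 46 + 149*((285 − 46)*95 mod 337) = 46 + 149*126 = 18820.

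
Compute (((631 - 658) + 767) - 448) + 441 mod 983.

733

631 - 658 = -27 ≡ 956 (mod 983)
956 + 767 = 1723 ≡ 740 (mod 983)
740 - 448 = 292
292 + 441 = 733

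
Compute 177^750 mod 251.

750 in binary is 1011101110, i.e. 750 = 512 + 128 + 64 + 32 + 8 + 4 + 2.
177^1 ≡ 177 (mod 251)
177^2 ≡ 177^2 = 31329 ≡ 205 (mod 251)
177^4 ≡ 205^2 = 42025 ≡ 108 (mod 251)
177^8 ≡ 108^2 = 11664 ≡ 118 (mod 251)
177^16 ≡ 118^2 = 13924 ≡ 119 (mod 251)
177^32 ≡ 119^2 = 14161 ≡ 105 (mod 251)
177^64 ≡ 105^2 = 11025 ≡ 232 (mod 251)
177^128 ≡ 232^2 = 53824 ≡ 110 (mod 251)
177^256 ≡ 110^2 = 12100 ≡ 52 (mod 251)
177^512 ≡ 52^2 = 2704 ≡ 194 (mod 251)
177^750 = 177^512 * 177^128 * 177^64 * 177^32 * 177^8 * 177^4 * 177^2 ≡ 194 * 110 * 232 * 105 * 118 * 108 * 205 (mod 251).
Accumulate the product:
194 * 110 = 21340 ≡ 5
5 * 232 = 1160 ≡ 156
156 * 105 = 16380 ≡ 65
65 * 118 = 7670 ≡ 140
140 * 108 = 15120 ≡ 60
60 * 205 = 12300 ≡ 1

1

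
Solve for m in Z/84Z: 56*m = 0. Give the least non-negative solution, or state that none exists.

gcd(56, 84) = 28, and 28 | 0, so solutions exist.
Divide through by 28: 2*m ≡ 0 (mod 3).
2⁻¹ ≡ 2 (mod 3).
m ≡ 2*0 ≡ 0 (mod 3).
The smallest non-negative solution is m = 0.

0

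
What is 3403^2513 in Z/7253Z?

Using repeated squaring:
2513 in binary is 100111010001, i.e. 2513 = 2048 + 256 + 128 + 64 + 16 + 1.
3403^1 ≡ 3403 (mod 7253)
3403^2 ≡ 3403^2 = 11580409 ≡ 4621 (mod 7253)
3403^4 ≡ 4621^2 = 21353641 ≡ 809 (mod 7253)
3403^8 ≡ 809^2 = 654481 ≡ 1711 (mod 7253)
3403^16 ≡ 1711^2 = 2927521 ≡ 4562 (mod 7253)
3403^32 ≡ 4562^2 = 20811844 ≡ 2987 (mod 7253)
3403^64 ≡ 2987^2 = 8922169 ≡ 979 (mod 7253)
3403^128 ≡ 979^2 = 958441 ≡ 1045 (mod 7253)
3403^256 ≡ 1045^2 = 1092025 ≡ 4075 (mod 7253)
3403^512 ≡ 4075^2 = 16605625 ≡ 3508 (mod 7253)
3403^1024 ≡ 3508^2 = 12306064 ≡ 4976 (mod 7253)
3403^2048 ≡ 4976^2 = 24760576 ≡ 6087 (mod 7253)
3403^2513 = 3403^2048 × 3403^256 × 3403^128 × 3403^64 × 3403^16 × 3403^1 ≡ 6087 × 4075 × 1045 × 979 × 4562 × 3403 (mod 7253).
Accumulate the product:
6087 × 4075 = 24804525 ≡ 6518
6518 × 1045 = 6811310 ≡ 743
743 × 979 = 727397 ≡ 2097
2097 × 4562 = 9566514 ≡ 7060
7060 × 3403 = 24025180 ≡ 3244

3244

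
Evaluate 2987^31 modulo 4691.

Compute successive squares:
31 in binary is 11111, i.e. 31 = 16 + 8 + 4 + 2 + 1.
2987^1 ≡ 2987 (mod 4691)
2987^2 ≡ 2987^2 = 8922169 ≡ 4578 (mod 4691)
2987^4 ≡ 4578^2 = 20958084 ≡ 3387 (mod 4691)
2987^8 ≡ 3387^2 = 11471769 ≡ 2274 (mod 4691)
2987^16 ≡ 2274^2 = 5171076 ≡ 1594 (mod 4691)
2987^31 = 2987^16 × 2987^8 × 2987^4 × 2987^2 × 2987^1 ≡ 1594 × 2274 × 3387 × 4578 × 2987 (mod 4691).
Accumulate the product:
1594 × 2274 = 3624756 ≡ 3304
3304 × 3387 = 11190648 ≡ 2613
2613 × 4578 = 11962314 ≡ 264
264 × 2987 = 788568 ≡ 480

480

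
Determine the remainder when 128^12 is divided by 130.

Using repeated squaring:
12 in binary is 1100, i.e. 12 = 8 + 4.
128^1 ≡ 128 (mod 130)
128^2 ≡ 128^2 = 16384 ≡ 4 (mod 130)
128^4 ≡ 4^2 = 16 (mod 130)
128^8 ≡ 16^2 = 256 ≡ 126 (mod 130)
128^12 = 128^8 · 128^4 ≡ 126 · 16 (mod 130).
126 · 16 = 2016 ≡ 66 (mod 130).

66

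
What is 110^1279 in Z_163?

110

Compute successive squares:
1279 in binary is 10011111111, i.e. 1279 = 1024 + 128 + 64 + 32 + 16 + 8 + 4 + 2 + 1.
110^1 ≡ 110 (mod 163)
110^2 ≡ 110^2 = 12100 ≡ 38 (mod 163)
110^4 ≡ 38^2 = 1444 ≡ 140 (mod 163)
110^8 ≡ 140^2 = 19600 ≡ 40 (mod 163)
110^16 ≡ 40^2 = 1600 ≡ 133 (mod 163)
110^32 ≡ 133^2 = 17689 ≡ 85 (mod 163)
110^64 ≡ 85^2 = 7225 ≡ 53 (mod 163)
110^128 ≡ 53^2 = 2809 ≡ 38 (mod 163)
110^256 ≡ 38^2 = 1444 ≡ 140 (mod 163)
110^512 ≡ 140^2 = 19600 ≡ 40 (mod 163)
110^1024 ≡ 40^2 = 1600 ≡ 133 (mod 163)
110^1279 = 110^1024 * 110^128 * 110^64 * 110^32 * 110^16 * 110^8 * 110^4 * 110^2 * 110^1 ≡ 133 * 38 * 53 * 85 * 133 * 40 * 140 * 38 * 110 (mod 163).
Accumulate the product:
133 * 38 = 5054 ≡ 1
1 * 53 = 53
53 * 85 = 4505 ≡ 104
104 * 133 = 13832 ≡ 140
140 * 40 = 5600 ≡ 58
58 * 140 = 8120 ≡ 133
133 * 38 = 5054 ≡ 1
1 * 110 = 110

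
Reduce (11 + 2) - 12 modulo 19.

1

11 + 2 = 13
13 - 12 = 1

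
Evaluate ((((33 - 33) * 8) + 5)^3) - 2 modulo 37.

12

33 - 33 = 0
0 * 8 = 0
0 + 5 = 5
(5)^3 ≡ 14 (mod 37)
14 - 2 = 12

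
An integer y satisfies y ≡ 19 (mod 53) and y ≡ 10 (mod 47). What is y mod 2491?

53⁻¹ mod 47: 53·8 ≡ 1 (mod 47), so 53⁻¹ ≡ 8.
y = 19 + 53·((10 − 19)·8 mod 47) = 19 + 53·22 = 1185.
Check: 1185 mod 53 = 19, 1185 mod 47 = 10. ✓

1185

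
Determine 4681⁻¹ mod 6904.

6904 = 1×4681 + 2223
4681 = 2×2223 + 235
2223 = 9×235 + 108
235 = 2×108 + 19
108 = 5×19 + 13
19 = 1×13 + 6
13 = 2×6 + 1
6 = 6×1 + 0
gcd(4681, 6904) = 1, so the inverse exists.
Bézout: 1 = 737×6904 − 1087×4681.
So 4681⁻¹ ≡ −1087 ≡ 5817 (mod 6904).

5817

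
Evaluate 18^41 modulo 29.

8

Using repeated squaring:
18^1 ≡ 18 (mod 29)
18^2 ≡ 18^2 = 324 ≡ 5 (mod 29)
18^4 ≡ 5^2 = 25 (mod 29)
18^8 ≡ 25^2 = 625 ≡ 16 (mod 29)
18^16 ≡ 16^2 = 256 ≡ 24 (mod 29)
18^32 ≡ 24^2 = 576 ≡ 25 (mod 29)
18^41 = 18^32 · 18^8 · 18^1 ≡ 25 · 16 · 18 (mod 29).
Accumulate the product:
25 · 16 = 400 ≡ 23
23 · 18 = 414 ≡ 8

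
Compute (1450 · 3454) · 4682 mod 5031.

1450 · 3454 = 5008300 ≡ 2455 (mod 5031)
2455 · 4682 = 11494310 ≡ 3506 (mod 5031)

3506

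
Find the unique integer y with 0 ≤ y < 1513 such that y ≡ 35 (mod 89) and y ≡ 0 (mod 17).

89⁻¹ mod 17: 89*13 ≡ 1 (mod 17), so 89⁻¹ ≡ 13.
y = 35 + 89*((0 − 35)*13 mod 17) = 35 + 89*4 = 391.

391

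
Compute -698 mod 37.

-698 = -19×37 + 5, so -698 ≡ 5 (mod 37).

5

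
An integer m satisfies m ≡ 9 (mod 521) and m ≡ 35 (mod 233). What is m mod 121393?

117234

521⁻¹ mod 233: 521*161 ≡ 1 (mod 233), so 521⁻¹ ≡ 161.
m = 9 + 521*((35 − 9)*161 mod 233) = 9 + 521*225 = 117234.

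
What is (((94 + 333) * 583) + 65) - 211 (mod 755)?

400

94 + 333 = 427
427 * 583 = 248941 ≡ 546 (mod 755)
546 + 65 = 611
611 - 211 = 400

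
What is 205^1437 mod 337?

17

Compute successive squares:
1437 in binary is 10110011101, i.e. 1437 = 1024 + 256 + 128 + 16 + 8 + 4 + 1.
205^1 ≡ 205 (mod 337)
205^2 ≡ 205^2 = 42025 ≡ 237 (mod 337)
205^4 ≡ 237^2 = 56169 ≡ 227 (mod 337)
205^8 ≡ 227^2 = 51529 ≡ 305 (mod 337)
205^16 ≡ 305^2 = 93025 ≡ 13 (mod 337)
205^32 ≡ 13^2 = 169 (mod 337)
205^64 ≡ 169^2 = 28561 ≡ 253 (mod 337)
205^128 ≡ 253^2 = 64009 ≡ 316 (mod 337)
205^256 ≡ 316^2 = 99856 ≡ 104 (mod 337)
205^512 ≡ 104^2 = 10816 ≡ 32 (mod 337)
205^1024 ≡ 32^2 = 1024 ≡ 13 (mod 337)
205^1437 = 205^1024 * 205^256 * 205^128 * 205^16 * 205^8 * 205^4 * 205^1 ≡ 13 * 104 * 316 * 13 * 305 * 227 * 205 (mod 337).
Accumulate the product:
13 * 104 = 1352 ≡ 4
4 * 316 = 1264 ≡ 253
253 * 13 = 3289 ≡ 256
256 * 305 = 78080 ≡ 233
233 * 227 = 52891 ≡ 319
319 * 205 = 65395 ≡ 17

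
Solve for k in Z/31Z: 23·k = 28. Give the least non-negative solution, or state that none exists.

gcd(23, 31) = 1, so a unique solution mod 31 exists.
23⁻¹ ≡ 27 (mod 31).
k ≡ 27·28 ≡ 12 (mod 31).

12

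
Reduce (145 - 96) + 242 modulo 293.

291

145 - 96 = 49
49 + 242 = 291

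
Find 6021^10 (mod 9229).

7932

Using repeated squaring:
10 in binary is 1010, i.e. 10 = 8 + 2.
6021^1 ≡ 6021 (mod 9229)
6021^2 ≡ 6021^2 = 36252441 ≡ 929 (mod 9229)
6021^4 ≡ 929^2 = 863041 ≡ 4744 (mod 9229)
6021^8 ≡ 4744^2 = 22505536 ≡ 5234 (mod 9229)
6021^10 = 6021^8 * 6021^2 ≡ 5234 * 929 (mod 9229).
5234 * 929 = 4862386 ≡ 7932 (mod 9229).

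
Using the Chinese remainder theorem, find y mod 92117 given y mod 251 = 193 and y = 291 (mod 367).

251⁻¹ mod 367: 251×174 ≡ 1 (mod 367), so 251⁻¹ ≡ 174.
y = 193 + 251×((291 − 193)×174 mod 367) = 193 + 251×170 = 42863.

42863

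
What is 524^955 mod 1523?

241

By square-and-multiply:
524^1 ≡ 524 (mod 1523)
524^2 ≡ 524^2 = 274576 ≡ 436 (mod 1523)
524^4 ≡ 436^2 = 190096 ≡ 1244 (mod 1523)
524^8 ≡ 1244^2 = 1547536 ≡ 168 (mod 1523)
524^16 ≡ 168^2 = 28224 ≡ 810 (mod 1523)
524^32 ≡ 810^2 = 656100 ≡ 1210 (mod 1523)
524^64 ≡ 1210^2 = 1464100 ≡ 497 (mod 1523)
524^128 ≡ 497^2 = 247009 ≡ 283 (mod 1523)
524^256 ≡ 283^2 = 80089 ≡ 893 (mod 1523)
524^512 ≡ 893^2 = 797449 ≡ 920 (mod 1523)
524^955 = 524^512 × 524^256 × 524^128 × 524^32 × 524^16 × 524^8 × 524^2 × 524^1 ≡ 920 × 893 × 283 × 1210 × 810 × 168 × 436 × 524 (mod 1523).
Accumulate the product:
920 × 893 = 821560 ≡ 663
663 × 283 = 187629 ≡ 300
300 × 1210 = 363000 ≡ 526
526 × 810 = 426060 ≡ 1143
1143 × 168 = 192024 ≡ 126
126 × 436 = 54936 ≡ 108
108 × 524 = 56592 ≡ 241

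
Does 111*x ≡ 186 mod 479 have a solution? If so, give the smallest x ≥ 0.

gcd(111, 479) = 1, so a unique solution mod 479 exists.
111⁻¹ ≡ 82 (mod 479).
x ≡ 82*186 ≡ 403 (mod 479).

403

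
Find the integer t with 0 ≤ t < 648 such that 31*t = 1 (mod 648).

439

648 = 20×31 + 28
31 = 1×28 + 3
28 = 9×3 + 1
3 = 3×1 + 0
gcd(31, 648) = 1, so the inverse exists.
Bézout: 1 = 10×648 − 209×31.
So 31⁻¹ ≡ −209 ≡ 439 (mod 648).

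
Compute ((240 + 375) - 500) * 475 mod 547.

472

240 + 375 = 615 ≡ 68 (mod 547)
68 - 500 = -432 ≡ 115 (mod 547)
115 * 475 = 54625 ≡ 472 (mod 547)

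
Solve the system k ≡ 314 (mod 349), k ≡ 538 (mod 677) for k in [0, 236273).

349⁻¹ mod 677: 349·258 ≡ 1 (mod 677), so 349⁻¹ ≡ 258.
k = 314 + 349·((538 − 314)·258 mod 677) = 314 + 349·247 = 86517.

86517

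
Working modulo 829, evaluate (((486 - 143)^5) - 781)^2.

165

486 - 143 = 343
(343)^5 ≡ 722 (mod 829)
722 - 781 = -59 ≡ 770 (mod 829)
(770)^2 ≡ 165 (mod 829)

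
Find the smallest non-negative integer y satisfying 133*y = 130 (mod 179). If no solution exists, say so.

gcd(133, 179) = 1, so a unique solution mod 179 exists.
133⁻¹ ≡ 35 (mod 179).
y ≡ 35*130 ≡ 75 (mod 179).

75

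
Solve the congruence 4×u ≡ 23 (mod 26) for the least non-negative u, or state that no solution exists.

no solution

gcd(4, 26) = 2, and 2 does not divide 23.
So the congruence has no solution.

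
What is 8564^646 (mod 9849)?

Using repeated squaring:
646 in binary is 1010000110, i.e. 646 = 512 + 128 + 4 + 2.
8564^1 ≡ 8564 (mod 9849)
8564^2 ≡ 8564^2 = 73342096 ≡ 6442 (mod 9849)
8564^4 ≡ 6442^2 = 41499364 ≡ 5527 (mod 9849)
8564^8 ≡ 5527^2 = 30547729 ≡ 5980 (mod 9849)
8564^16 ≡ 5980^2 = 35760400 ≡ 8530 (mod 9849)
8564^32 ≡ 8530^2 = 72760900 ≡ 6337 (mod 9849)
8564^64 ≡ 6337^2 = 40157569 ≡ 3196 (mod 9849)
8564^128 ≡ 3196^2 = 10214416 ≡ 1003 (mod 9849)
8564^256 ≡ 1003^2 = 1006009 ≡ 1411 (mod 9849)
8564^512 ≡ 1411^2 = 1990921 ≡ 1423 (mod 9849)
8564^646 = 8564^512 × 8564^128 × 8564^4 × 8564^2 ≡ 1423 × 1003 × 5527 × 6442 (mod 9849).
Accumulate the product:
1423 × 1003 = 1427269 ≡ 9013
9013 × 5527 = 49814851 ≡ 8458
8458 × 6442 = 54486436 ≡ 1768

1768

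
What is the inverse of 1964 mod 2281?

1950

2281 = 1·1964 + 317
1964 = 6·317 + 62
317 = 5·62 + 7
62 = 8·7 + 6
7 = 1·6 + 1
6 = 6·1 + 0
gcd(1964, 2281) = 1, so the inverse exists.
Back-substitute for 1:
1 = 1·7 − 1·6
  = −1·62 + 9·7
  = 9·317 − 46·62
  = −46·1964 + 285·317
  = 285·2281 − 331·1964
So 1964⁻¹ ≡ −331 ≡ 1950 (mod 2281).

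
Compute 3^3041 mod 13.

3041 in binary is 101111100001, i.e. 3041 = 2048 + 512 + 256 + 128 + 64 + 32 + 1.
3^1 ≡ 3 (mod 13)
3^2 ≡ 3^2 = 9 (mod 13)
3^4 ≡ 9^2 = 81 ≡ 3 (mod 13)
3^8 ≡ 3^2 = 9 (mod 13)
3^16 ≡ 9^2 = 81 ≡ 3 (mod 13)
3^32 ≡ 3^2 = 9 (mod 13)
3^64 ≡ 9^2 = 81 ≡ 3 (mod 13)
3^128 ≡ 3^2 = 9 (mod 13)
3^256 ≡ 9^2 = 81 ≡ 3 (mod 13)
3^512 ≡ 3^2 = 9 (mod 13)
3^1024 ≡ 9^2 = 81 ≡ 3 (mod 13)
3^2048 ≡ 3^2 = 9 (mod 13)
3^3041 = 3^2048 * 3^512 * 3^256 * 3^128 * 3^64 * 3^32 * 3^1 ≡ 9 * 9 * 3 * 9 * 3 * 9 * 3 (mod 13).
Accumulate the product:
9 * 9 = 81 ≡ 3
3 * 3 = 9
9 * 9 = 81 ≡ 3
3 * 3 = 9
9 * 9 = 81 ≡ 3
3 * 3 = 9

9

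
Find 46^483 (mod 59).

41

By square-and-multiply:
483 in binary is 111100011, i.e. 483 = 256 + 128 + 64 + 32 + 2 + 1.
46^1 ≡ 46 (mod 59)
46^2 ≡ 46^2 = 2116 ≡ 51 (mod 59)
46^4 ≡ 51^2 = 2601 ≡ 5 (mod 59)
46^8 ≡ 5^2 = 25 (mod 59)
46^16 ≡ 25^2 = 625 ≡ 35 (mod 59)
46^32 ≡ 35^2 = 1225 ≡ 45 (mod 59)
46^64 ≡ 45^2 = 2025 ≡ 19 (mod 59)
46^128 ≡ 19^2 = 361 ≡ 7 (mod 59)
46^256 ≡ 7^2 = 49 (mod 59)
46^483 = 46^256 × 46^128 × 46^64 × 46^32 × 46^2 × 46^1 ≡ 49 × 7 × 19 × 45 × 51 × 46 (mod 59).
Accumulate the product:
49 × 7 = 343 ≡ 48
48 × 19 = 912 ≡ 27
27 × 45 = 1215 ≡ 35
35 × 51 = 1785 ≡ 15
15 × 46 = 690 ≡ 41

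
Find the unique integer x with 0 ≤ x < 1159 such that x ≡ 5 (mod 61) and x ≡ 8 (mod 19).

61⁻¹ mod 19: 61×5 ≡ 1 (mod 19), so 61⁻¹ ≡ 5.
x = 5 + 61×((8 − 5)×5 mod 19) = 5 + 61×15 = 920.
Check: 920 mod 61 = 5, 920 mod 19 = 8. ✓

920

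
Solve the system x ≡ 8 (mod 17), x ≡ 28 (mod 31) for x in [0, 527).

17⁻¹ mod 31: 17×11 ≡ 1 (mod 31), so 17⁻¹ ≡ 11.
x = 8 + 17×((28 − 8)×11 mod 31) = 8 + 17×3 = 59.

59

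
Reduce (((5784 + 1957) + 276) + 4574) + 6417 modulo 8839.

5784 + 1957 = 7741
7741 + 276 = 8017
8017 + 4574 = 12591 ≡ 3752 (mod 8839)
3752 + 6417 = 10169 ≡ 1330 (mod 8839)

1330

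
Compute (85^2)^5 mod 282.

7

(85)^2 ≡ 175 (mod 282)
(175)^5 ≡ 7 (mod 282)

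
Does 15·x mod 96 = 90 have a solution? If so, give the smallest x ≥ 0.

gcd(15, 96) = 3, and 3 | 90, so solutions exist.
Divide through by 3: 5·x ≡ 30 mod 32.
5⁻¹ ≡ 13 (mod 32).
x ≡ 13·30 ≡ 6 (mod 32).
The smallest non-negative solution is x = 6.

6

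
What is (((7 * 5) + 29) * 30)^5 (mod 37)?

12

7 * 5 = 35
35 + 29 = 64 ≡ 27 (mod 37)
27 * 30 = 810 ≡ 33 (mod 37)
(33)^5 ≡ 12 (mod 37)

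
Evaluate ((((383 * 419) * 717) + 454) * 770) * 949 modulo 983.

426

383 * 419 = 160477 ≡ 248 (mod 983)
248 * 717 = 177816 ≡ 876 (mod 983)
876 + 454 = 1330 ≡ 347 (mod 983)
347 * 770 = 267190 ≡ 797 (mod 983)
797 * 949 = 756353 ≡ 426 (mod 983)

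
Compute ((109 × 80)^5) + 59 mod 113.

102

109 × 80 = 8720 ≡ 19 (mod 113)
(19)^5 ≡ 43 (mod 113)
43 + 59 = 102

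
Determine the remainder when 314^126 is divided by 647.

628

Compute successive squares:
126 in binary is 1111110, i.e. 126 = 64 + 32 + 16 + 8 + 4 + 2.
314^1 ≡ 314 (mod 647)
314^2 ≡ 314^2 = 98596 ≡ 252 (mod 647)
314^4 ≡ 252^2 = 63504 ≡ 98 (mod 647)
314^8 ≡ 98^2 = 9604 ≡ 546 (mod 647)
314^16 ≡ 546^2 = 298116 ≡ 496 (mod 647)
314^32 ≡ 496^2 = 246016 ≡ 156 (mod 647)
314^64 ≡ 156^2 = 24336 ≡ 397 (mod 647)
314^126 = 314^64 · 314^32 · 314^16 · 314^8 · 314^4 · 314^2 ≡ 397 · 156 · 496 · 546 · 98 · 252 (mod 647).
Accumulate the product:
397 · 156 = 61932 ≡ 467
467 · 496 = 231632 ≡ 6
6 · 546 = 3276 ≡ 41
41 · 98 = 4018 ≡ 136
136 · 252 = 34272 ≡ 628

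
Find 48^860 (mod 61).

47

48^1 ≡ 48 (mod 61)
48^2 ≡ 48^2 = 2304 ≡ 47 (mod 61)
48^4 ≡ 47^2 = 2209 ≡ 13 (mod 61)
48^8 ≡ 13^2 = 169 ≡ 47 (mod 61)
48^16 ≡ 47^2 = 2209 ≡ 13 (mod 61)
48^32 ≡ 13^2 = 169 ≡ 47 (mod 61)
48^64 ≡ 47^2 = 2209 ≡ 13 (mod 61)
48^128 ≡ 13^2 = 169 ≡ 47 (mod 61)
48^256 ≡ 47^2 = 2209 ≡ 13 (mod 61)
48^512 ≡ 13^2 = 169 ≡ 47 (mod 61)
48^860 = 48^512 · 48^256 · 48^64 · 48^16 · 48^8 · 48^4 ≡ 47 · 13 · 13 · 13 · 47 · 13 (mod 61).
Accumulate the product:
47 · 13 = 611 ≡ 1
1 · 13 = 13
13 · 13 = 169 ≡ 47
47 · 47 = 2209 ≡ 13
13 · 13 = 169 ≡ 47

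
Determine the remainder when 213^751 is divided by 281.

68

213^1 ≡ 213 (mod 281)
213^2 ≡ 213^2 = 45369 ≡ 128 (mod 281)
213^4 ≡ 128^2 = 16384 ≡ 86 (mod 281)
213^8 ≡ 86^2 = 7396 ≡ 90 (mod 281)
213^16 ≡ 90^2 = 8100 ≡ 232 (mod 281)
213^32 ≡ 232^2 = 53824 ≡ 153 (mod 281)
213^64 ≡ 153^2 = 23409 ≡ 86 (mod 281)
213^128 ≡ 86^2 = 7396 ≡ 90 (mod 281)
213^256 ≡ 90^2 = 8100 ≡ 232 (mod 281)
213^512 ≡ 232^2 = 53824 ≡ 153 (mod 281)
213^751 = 213^512 × 213^128 × 213^64 × 213^32 × 213^8 × 213^4 × 213^2 × 213^1 ≡ 153 × 90 × 86 × 153 × 90 × 86 × 128 × 213 (mod 281).
Accumulate the product:
153 × 90 = 13770 ≡ 1
1 × 86 = 86
86 × 153 = 13158 ≡ 232
232 × 90 = 20880 ≡ 86
86 × 86 = 7396 ≡ 90
90 × 128 = 11520 ≡ 280
280 × 213 = 59640 ≡ 68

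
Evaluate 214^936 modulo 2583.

936 in binary is 1110101000, i.e. 936 = 512 + 256 + 128 + 32 + 8.
214^1 ≡ 214 (mod 2583)
214^2 ≡ 214^2 = 45796 ≡ 1885 (mod 2583)
214^4 ≡ 1885^2 = 3553225 ≡ 1600 (mod 2583)
214^8 ≡ 1600^2 = 2560000 ≡ 247 (mod 2583)
214^16 ≡ 247^2 = 61009 ≡ 1600 (mod 2583)
214^32 ≡ 1600^2 = 2560000 ≡ 247 (mod 2583)
214^64 ≡ 247^2 = 61009 ≡ 1600 (mod 2583)
214^128 ≡ 1600^2 = 2560000 ≡ 247 (mod 2583)
214^256 ≡ 247^2 = 61009 ≡ 1600 (mod 2583)
214^512 ≡ 1600^2 = 2560000 ≡ 247 (mod 2583)
214^936 = 214^512 · 214^256 · 214^128 · 214^32 · 214^8 ≡ 247 · 1600 · 247 · 247 · 247 (mod 2583).
Accumulate the product:
247 · 1600 = 395200 ≡ 1
1 · 247 = 247
247 · 247 = 61009 ≡ 1600
1600 · 247 = 395200 ≡ 1

1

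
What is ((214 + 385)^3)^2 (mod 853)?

214 + 385 = 599
(599)^3 ≡ 772 (mod 853)
(772)^2 ≡ 590 (mod 853)

590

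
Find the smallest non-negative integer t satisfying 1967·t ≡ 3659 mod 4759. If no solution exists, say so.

1589

gcd(1967, 4759) = 1, so a unique solution mod 4759 exists.
1967⁻¹ ≡ 1171 (mod 4759).
t ≡ 1171·3659 ≡ 1589 (mod 4759).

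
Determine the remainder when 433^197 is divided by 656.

209

197 in binary is 11000101, i.e. 197 = 128 + 64 + 4 + 1.
433^1 ≡ 433 (mod 656)
433^2 ≡ 433^2 = 187489 ≡ 529 (mod 656)
433^4 ≡ 529^2 = 279841 ≡ 385 (mod 656)
433^8 ≡ 385^2 = 148225 ≡ 625 (mod 656)
433^16 ≡ 625^2 = 390625 ≡ 305 (mod 656)
433^32 ≡ 305^2 = 93025 ≡ 529 (mod 656)
433^64 ≡ 529^2 = 279841 ≡ 385 (mod 656)
433^128 ≡ 385^2 = 148225 ≡ 625 (mod 656)
433^197 = 433^128 × 433^64 × 433^4 × 433^1 ≡ 625 × 385 × 385 × 433 (mod 656).
Accumulate the product:
625 × 385 = 240625 ≡ 529
529 × 385 = 203665 ≡ 305
305 × 433 = 132065 ≡ 209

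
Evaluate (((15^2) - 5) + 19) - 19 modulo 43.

5

(15)^2 ≡ 10 (mod 43)
10 - 5 = 5
5 + 19 = 24
24 - 19 = 5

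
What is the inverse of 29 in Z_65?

9

65 = 2×29 + 7
29 = 4×7 + 1
7 = 7×1 + 0
gcd(29, 65) = 1, so the inverse exists.
Back-substitute for 1:
1 = 1×29 − 4×7
  = −4×65 + 9×29
So 29⁻¹ ≡ 9 (mod 65).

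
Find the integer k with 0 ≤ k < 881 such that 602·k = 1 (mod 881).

821

By the extended Euclidean algorithm:
881 = 1*602 + 279
602 = 2*279 + 44
279 = 6*44 + 15
44 = 2*15 + 14
15 = 1*14 + 1
14 = 14*1 + 0
gcd(602, 881) = 1, so the inverse exists.
Bézout: 1 = 41*881 − 60*602.
So 602⁻¹ ≡ −60 ≡ 821 (mod 881).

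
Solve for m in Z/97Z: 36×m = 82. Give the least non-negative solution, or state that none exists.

gcd(36, 97) = 1, so a unique solution mod 97 exists.
36⁻¹ ≡ 62 (mod 97).
m ≡ 62×82 ≡ 40 (mod 97).

40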